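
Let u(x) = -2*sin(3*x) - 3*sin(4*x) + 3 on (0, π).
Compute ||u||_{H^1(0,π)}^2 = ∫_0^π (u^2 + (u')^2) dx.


||u||_{H^1(0,π)}^2 = -8 + 211*π/2

u'(x) = -6*cos(3*x) - 12*cos(4*x).
Expand u² and (u')² and integrate term by term on (0, π), using: for integers n ≥ 1, ∫_0^π sin²(nx) dx = ∫_0^π cos²(nx) dx = π/2; for n ≠ n', ∫_0^π sin(nx)sin(n'x) dx = ∫_0^π cos(nx)cos(n'x) dx = 0; and by product-to-sum, ∫_0^π sin(nx)cos(n'x) dx = ½∫_0^π [sin((n+n')x) + sin((n−n')x)] dx, which is 0 when n+n' is even and 2n/(n²−n'²) when n+n' is odd (it need not vanish on (0, π)). For the constant mode: ∫_0^π 1 dx = π, ∫_0^π cos(nx) dx = 0, ∫_0^π sin(nx) dx = (1−(−1)^n)/n.
  u² squared terms: (3)²·∫1 dx = 9·π = 9*π;  (-3)²·∫sin(4x)² dx = 9·π/2 = 9*π/2;  (-2)²·∫sin(3x)² dx = 4·π/2 = 2*π.
  u² cross terms: 2·(3)·(-3)·∫1·sin(4x) dx = -18·(0) = 0;  2·(3)·(-2)·∫1·sin(3x) dx = -12·(2/3) = -8;  2·(-3)·(-2)·∫sin(4x)·sin(3x) dx = 12·(0) = 0.
  So ∫_0^π u² dx = 9*π + 9*π/2 + 2*π + 0 − 8 + 0 = -8 + 31*π/2.
  (u')² squared terms: (-12)²·∫cos(4x)² dx = 144·π/2 = 72*π;  (-6)²·∫cos(3x)² dx = 36·π/2 = 18*π.
  (u')² cross terms: 2·(-12)·(-6)·∫cos(4x)·cos(3x) dx = 144·(0) = 0.
  So ∫_0^π (u')² dx = 72*π + 18*π + 0 = 90*π.
||u||_{H^1}^2 = (-8 + 31*π/2) + (90*π) = -8 + 211*π/2.


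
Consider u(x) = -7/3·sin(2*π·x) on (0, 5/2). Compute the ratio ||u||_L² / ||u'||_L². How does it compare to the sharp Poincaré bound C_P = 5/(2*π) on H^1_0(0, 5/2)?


||u||_L² / ||u'||_L² = 1/(2*π) < C_P = 5/(2*π).

u(x) = -7/3·sin(2*π·x), so u'(x) = -14*π*cos(2*π*x)/3.
Writing u(x) = A·sin(kπx/L) with A = -7/3 and k = 5, use ∫_0^L sin²(kπx/L) dx = L/2 and ∫_0^L cos²(kπx/L) dx = L/2.
u² = 49/9·sin²(2*π·x) and (u')² = 196*π^2/9·cos²(2*π·x), and each of sin², cos² integrates to L/2 = 5/4 over (0, 5/2).
∫_0^5/2 u² dx = 245/36, so ||u||_L² = 7*sqrt(5)/6.
∫_0^5/2 (u')² dx = 245*π^2/9, so ||u'||_L² = 7*sqrt(5)*π/3.
Ratio ||u||_L² / ||u'||_L² = 1/(2*π).
Sharp Poincaré constant on H^1_0(0, 5/2) is C_P = L/π = 5/(2*π), achieved by sin(2*π/5·x).
This is the k = 5 harmonic; the ratio L/(kπ) is strictly less than C_P = L/π, consistent with the sharp inequality ||u||_L² ≤ C_P ||u'||_L².


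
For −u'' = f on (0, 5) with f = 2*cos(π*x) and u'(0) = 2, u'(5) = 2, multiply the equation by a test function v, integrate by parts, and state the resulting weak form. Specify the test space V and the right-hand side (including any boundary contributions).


V = H^1(0, 5) (v unrestricted at boundary; u is determined up to an additive constant); weak form: ∫_0^5 u'v' dx = ∫_0^5 (2*cos(π*x)) v dx + 2·v(5) − 2·v(0) for all v ∈ V.

Multiply both sides by a test function v and integrate from 0 to 5:
  ∫_0^5 −u''(x) v(x) dx = ∫_0^5 f(x) v(x) dx.
Integrate the LHS by parts once:
  ∫_0^5 −u'' v dx = −[u'(x) v(x)]_0^5 + ∫_0^5 u'(x) v'(x) dx.
Thus ∫_0^5 u'(x) v'(x) dx = ∫_0^5 f(x) v(x) dx + [u'(x) v(x)]_0^5.
Choose V so that boundary terms are either known or forced to vanish.
u has inhomogeneous Neumann u'(0) = 2, u'(5) = 2. [u' v]_0^5 = (2)·v(5) − (2)·v(0) = 2·v(5) − 2·v(0). Take V = H^1(0, 5); boundary term becomes part of RHS.
Weak formulation: find u (satisfying any essential BC) such that ∫_0^5 u'(x) v'(x) dx = ∫_0^5 f v dx + 2·v(5) − 2·v(0) for all v ∈ V (Neumann data are natural BCs: they enter the RHS as boundary terms).
Substituting f(x) = 2*cos(π*x), the right-hand side is ∫_0^5 (2*cos(π*x)) v dx + 2·v(5) − 2·v(0).
Compatibility check (pure Neumann): taking v ≡ 1 ∈ V gives 0 = ∫_0^5 f dx + (2) − (2), i.e. ∫_0^5 f dx must equal u'(0) − u'(5) = 0. Indeed ∫_0^5 (2*cos(π*x)) dx = 0, so the data are compatible. The solution is then unique only up to an additive constant (fix it e.g. by requiring ∫_0^5 u dx = 0).


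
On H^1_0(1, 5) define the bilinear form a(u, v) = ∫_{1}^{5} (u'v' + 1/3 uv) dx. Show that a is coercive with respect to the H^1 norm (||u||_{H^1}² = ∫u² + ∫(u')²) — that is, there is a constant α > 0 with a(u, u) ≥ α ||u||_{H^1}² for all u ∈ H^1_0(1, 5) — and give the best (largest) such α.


α = (16/3 + π^2)/(π^2 + 16)

Coercivity of a(·,·) on H^1_0(1, 5) means a(u, u) ≥ α ||u||_{H^1}² for every u ∈ H^1_0.
The interval has length L = 4, and Poincaré/coercivity depend only on L. Here a(u, u) = ∫(u')² + (1/3)·∫u².
Here 0 < c = 1/3 < 1. The condition a(u,u) ≥ α||u||_{H^1}² reads (1−α)∫(u')² ≥ (α−c)∫u². Any admissible α is ≤ 1 (rapidly oscillating u have ∫u²/∫(u')² → 0), and α = 1 would force 0 ≥ (1−c)∫u², impossible since c < 1; so 1−α > 0. By the sharp Poincaré inequality on H^1_0 of an interval of length L, ∫(u')² ≥ (π/L)²∫u² with equality for the first sine mode sin(π(x−x₀)/L) (x₀ the left endpoint), so the inequality holds for all u iff (1−α)(π/L)² ≥ α − c, i.e. α ≤ ((π/L)² + c)/((π/L)² + 1) = (1 + c(L/π)²)/(1 + (L/π)²). With (π/L)² = π^2/16 and c = 1/3, the largest admissible constant is α = ((π/L)² + c)/((π/L)² + 1).
Simplifying, α = (16/3 + π^2)/(π^2 + 16).


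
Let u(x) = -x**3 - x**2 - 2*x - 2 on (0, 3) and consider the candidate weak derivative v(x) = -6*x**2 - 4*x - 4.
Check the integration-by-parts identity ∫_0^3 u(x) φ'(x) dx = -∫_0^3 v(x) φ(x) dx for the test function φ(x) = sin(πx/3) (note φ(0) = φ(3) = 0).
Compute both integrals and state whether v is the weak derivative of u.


LHS = -324/π^3 + 111/π, RHS = -648/π^3 + 222/π. No, v is not the weak derivative of u.

u(x) = -x**3 - x**2 - 2*x - 2, classical derivative u'(x) = -3*x**2 - 2*x - 2.
φ(x) = sin(πx/3), so φ'(x) = π*cos(π*x/3)/3.
Note φ(0) = φ(3) = 0, so the boundary term u·φ vanishes.
LHS = ∫_0^3 u(x) φ'(x) dx = ∫_0^3 (-π*x^3*cos(π*x/3)/3 - π*x^2*cos(π*x/3)/3 - 2*π*x*cos(π*x/3)/3 - 2*π*cos(π*x/3)/3) dx. Term by term:
  ∫_0^3 -2*π*cos(π*x/3)/3 dx = 0;  ∫_0^3 -2*π*x*cos(π*x/3)/3 dx = 12/π;  ∫_0^3 -π*x^2*cos(π*x/3)/3 dx = 18/π;
  ∫_0^3 -π*x^3*cos(π*x/3)/3 dx = -324/π^3 + 81/π.
Sum: 0 + 12/π + 18/π + -324/π^3 + 81/π = -324/π^3 + 111/π.
So LHS = -324/π^3 + 111/π.
∫_0^3 v(x) φ(x) dx = ∫_0^3 (-6*x^2*sin(π*x/3) - 4*x*sin(π*x/3) - 4*sin(π*x/3)) dx. Term by term:
  ∫_0^3 -4*sin(π*x/3) dx = -24/π;  ∫_0^3 -6*x^2*sin(π*x/3) dx = -162/π + 648/π^3;  ∫_0^3 -4*x*sin(π*x/3) dx = -36/π.
Sum: -24/π + -162/π + 648/π^3 − 36/π = -222/π + 648/π^3.
So RHS = -∫_0^3 v(x) φ(x) dx = -648/π^3 + 222/π.
LHS − RHS = -111/π + 324/π^3 ≠ 0, so the identity fails.
(For a valid weak derivative the identity must hold for EVERY test function, in particular this one. The failure shows v is NOT the weak derivative of u.)
Correct weak derivative would be u'(x) = -3*x**2 - 2*x - 2.


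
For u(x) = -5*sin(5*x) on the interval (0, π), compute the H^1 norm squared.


||u||_{H^1(0,π)}^2 = 325*π

u'(x) = -25*cos(5*x).
Expand u² and (u')² and integrate term by term on (0, π), using: for integers n ≥ 1, ∫_0^π sin²(nx) dx = ∫_0^π cos²(nx) dx = π/2; for n ≠ n', ∫_0^π sin(nx)sin(n'x) dx = ∫_0^π cos(nx)cos(n'x) dx = 0; and by product-to-sum, ∫_0^π sin(nx)cos(n'x) dx = ½∫_0^π [sin((n+n')x) + sin((n−n')x)] dx, which is 0 when n+n' is even and 2n/(n²−n'²) when n+n' is odd (it need not vanish on (0, π)).
  u² squared terms: (-5)²·∫sin(5x)² dx = 25·π/2 = 25*π/2.
  So ∫_0^π u² dx = 25*π/2.
  (u')² squared terms: (-25)²·∫cos(5x)² dx = 625·π/2 = 625*π/2.
  So ∫_0^π (u')² dx = 625*π/2.
||u||_{H^1}^2 = (25*π/2) + (625*π/2) = 325*π.


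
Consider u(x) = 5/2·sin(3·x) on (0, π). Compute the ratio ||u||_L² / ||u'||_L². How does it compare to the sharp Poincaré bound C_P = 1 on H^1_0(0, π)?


||u||_L² / ||u'||_L² = 1/3 < C_P = 1.

u(x) = 5/2·sin(3·x), so u'(x) = 15*cos(3*x)/2.
Writing u(x) = A·sin(kπx/L) with A = 5/2 and k = 3, use ∫_0^L sin²(kπx/L) dx = L/2 and ∫_0^L cos²(kπx/L) dx = L/2.
u² = 25/4·sin²(3·x) and (u')² = 225/4·cos²(3·x), and each of sin², cos² integrates to L/2 = π/2 over (0, π).
∫_0^π u² dx = 25*π/8, so ||u||_L² = 5*sqrt(2)*sqrt(π)/4.
∫_0^π (u')² dx = 225*π/8, so ||u'||_L² = 15*sqrt(2)*sqrt(π)/4.
Ratio ||u||_L² / ||u'||_L² = 1/3.
Sharp Poincaré constant on H^1_0(0, π) is C_P = L/π = 1, achieved by sin(x).
This is the k = 3 harmonic; the ratio L/(kπ) is strictly less than C_P = L/π, consistent with the sharp inequality ||u||_L² ≤ C_P ||u'||_L².


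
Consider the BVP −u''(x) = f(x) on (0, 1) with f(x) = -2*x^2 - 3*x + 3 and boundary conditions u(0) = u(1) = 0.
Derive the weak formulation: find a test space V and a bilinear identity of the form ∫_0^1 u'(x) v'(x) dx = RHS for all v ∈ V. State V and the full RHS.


V = H^1_0(0, 1) (so v(0) = v(1) = 0); weak form: ∫_0^1 u'v' dx = ∫_0^1 (-2*x^2 - 3*x + 3) v dx for all v ∈ V.

Multiply both sides by a test function v and integrate from 0 to 1:
  ∫_0^1 −u''(x) v(x) dx = ∫_0^1 f(x) v(x) dx.
Integrate the LHS by parts once:
  ∫_0^1 −u'' v dx = −[u'(x) v(x)]_0^1 + ∫_0^1 u'(x) v'(x) dx.
Thus ∫_0^1 u'(x) v'(x) dx = ∫_0^1 f(x) v(x) dx + [u'(x) v(x)]_0^1.
Choose V so that boundary terms are either known or forced to vanish.
u is Dirichlet: u(0) = u(1) = 0. Let V = H^1_0(0, 1); then v(0) = v(1) = 0, and [u' v]_0^1 = 0.
Weak formulation: find u (satisfying any essential BC) such that ∫_0^1 u'(x) v'(x) dx = ∫_0^1 f v dx for all v ∈ V.
Substituting f(x) = -2*x^2 - 3*x + 3, the right-hand side is ∫_0^1 (-2*x^2 - 3*x + 3) v dx.


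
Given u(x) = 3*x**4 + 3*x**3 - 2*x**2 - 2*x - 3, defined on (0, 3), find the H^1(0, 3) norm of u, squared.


||u||_{H^1}^2 = 13626141/140

The H^1 norm (squared) on an interval (0, L) is
  ||u||_{H^1}^2 = ∫_0^L u(x)^2 dx + ∫_0^L u'(x)^2 dx.
Compute u'(x) = 12*x**3 + 9*x**2 - 4*x - 2.
Then u(x)^2 = 9*x**8 + 18*x**7 - 3*x**6 - 24*x**5 - 26*x**4 - 10*x**3 + 16*x**2 + 12*x + 9 and u'(x)^2 = 144*x**6 + 216*x**5 - 15*x**4 - 120*x**3 - 20*x**2 + 16*x + 4.
Integrate each monomial from 0 to 3 using ∫_0^3 c·x^n dx = c·3^(n+1)/(n+1):
  ∫_0^3 u(x)^2 dx = ∫_0^3 (9*x^8 + 18*x^7 - 3*x^6 - 24*x^5 - 26*x^4 - 10*x^3 + 16*x^2 + 12*x + 9) dx. Term by term:
    ∫_0^3 9*x^8 dx = 19683;  ∫_0^3 18*x^7 dx = 59049/4;  ∫_0^3 -3*x^6 dx = -6561/7;
    ∫_0^3 -24*x^5 dx = -2916;  ∫_0^3 -26*x^4 dx = -6318/5;  ∫_0^3 -10*x^3 dx = -405/2;
    ∫_0^3 16*x^2 dx = 144;  ∫_0^3 12*x dx = 54;  ∫_0^3 9 dx = 27.
  Sum: 19683 + 59049/4 − 6561/7 − 2916 − 6318/5 − 405/2 + 144 + 54 + 27 = 4109121/140.
  ∫_0^3 u'(x)^2 dx = ∫_0^3 (144*x^6 + 216*x^5 - 15*x^4 - 120*x^3 - 20*x^2 + 16*x + 4) dx. Term by term:
    ∫_0^3 144*x^6 dx = 314928/7;  ∫_0^3 216*x^5 dx = 26244;  ∫_0^3 -15*x^4 dx = -729;
    ∫_0^3 -120*x^3 dx = -2430;  ∫_0^3 -20*x^2 dx = -180;  ∫_0^3 16*x dx = 72;
    ∫_0^3 4 dx = 12.
  Sum: 314928/7 + 26244 − 729 − 2430 − 180 + 72 + 12 = 475851/7.
Adding: ||u||_{H^1}^2 = 4109121/140 + 475851/7 = 13626141/140.


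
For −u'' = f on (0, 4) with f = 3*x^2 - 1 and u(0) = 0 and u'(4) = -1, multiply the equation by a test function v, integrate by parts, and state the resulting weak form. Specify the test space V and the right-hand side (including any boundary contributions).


V = {v ∈ H^1(0, 4) : v(0) = 0} (test functions vanish at x = 0 where u is specified); weak form: ∫_0^4 u'v' dx = ∫_0^4 (3*x^2 - 1) v dx − v(4) for all v ∈ V.

Multiply both sides by a test function v and integrate from 0 to 4:
  ∫_0^4 −u''(x) v(x) dx = ∫_0^4 f(x) v(x) dx.
Integrate the LHS by parts once:
  ∫_0^4 −u'' v dx = −[u'(x) v(x)]_0^4 + ∫_0^4 u'(x) v'(x) dx.
Thus ∫_0^4 u'(x) v'(x) dx = ∫_0^4 f(x) v(x) dx + [u'(x) v(x)]_0^4.
Choose V so that boundary terms are either known or forced to vanish.
Mixed BC: u(0) = 0 (Dirichlet) and u'(4) = -1 (Neumann). Define V = {v ∈ H^1(0, 4) : v(0) = 0}. Then [u' v]_0^4 = u'(4)·v(4) − u'(0)·0 = − v(4).
Weak formulation: find u (satisfying any essential BC) such that ∫_0^4 u'(x) v'(x) dx = ∫_0^4 f v dx − v(4) for all v ∈ V (Dirichlet at 0 absorbed into V; Neumann datum at x = 4 contributes the boundary term).
Substituting f(x) = 3*x^2 - 1, the right-hand side is ∫_0^4 (3*x^2 - 1) v dx − v(4).


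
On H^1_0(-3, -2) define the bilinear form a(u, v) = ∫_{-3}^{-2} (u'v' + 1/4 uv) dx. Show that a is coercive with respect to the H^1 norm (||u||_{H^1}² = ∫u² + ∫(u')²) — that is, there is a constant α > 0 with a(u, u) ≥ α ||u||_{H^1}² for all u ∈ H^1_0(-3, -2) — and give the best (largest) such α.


α = (1/4 + π^2)/(1 + π^2)

Coercivity of a(·,·) on H^1_0(-3, -2) means a(u, u) ≥ α ||u||_{H^1}² for every u ∈ H^1_0.
The interval has length L = 1, and Poincaré/coercivity depend only on L. Here a(u, u) = ∫(u')² + (1/4)·∫u².
Here 0 < c = 1/4 < 1. The condition a(u,u) ≥ α||u||_{H^1}² reads (1−α)∫(u')² ≥ (α−c)∫u². Any admissible α is ≤ 1 (rapidly oscillating u have ∫u²/∫(u')² → 0), and α = 1 would force 0 ≥ (1−c)∫u², impossible since c < 1; so 1−α > 0. By the sharp Poincaré inequality on H^1_0 of an interval of length L, ∫(u')² ≥ (π/L)²∫u² with equality for the first sine mode sin(π(x−x₀)/L) (x₀ the left endpoint), so the inequality holds for all u iff (1−α)(π/L)² ≥ α − c, i.e. α ≤ ((π/L)² + c)/((π/L)² + 1) = (1 + c(L/π)²)/(1 + (L/π)²). With (π/L)² = π^2 and c = 1/4, the largest admissible constant is α = ((π/L)² + c)/((π/L)² + 1).
Simplifying, α = (1/4 + π^2)/(1 + π^2).


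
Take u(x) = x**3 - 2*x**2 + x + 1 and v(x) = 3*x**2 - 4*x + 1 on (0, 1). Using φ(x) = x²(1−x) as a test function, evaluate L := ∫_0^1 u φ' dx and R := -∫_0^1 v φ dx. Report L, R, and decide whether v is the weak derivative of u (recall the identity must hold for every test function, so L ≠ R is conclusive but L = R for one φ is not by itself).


LHS = 1/60, RHS = 1/60. Yes, v = u' weakly.

u(x) = x**3 - 2*x**2 + x + 1, classical derivative u'(x) = 3*x**2 - 4*x + 1.
φ(x) = x²(1−x), so φ'(x) = x*(2 - 3*x).
Note φ(0) = φ(1) = 0, so the boundary term u·φ vanishes.
LHS = ∫_0^1 u(x) φ'(x) dx = ∫_0^1 (-3*x^5 + 8*x^4 - 7*x^3 - x^2 + 2*x) dx. Term by term:
  ∫_0^1 -3*x^5 dx = -1/2;  ∫_0^1 8*x^4 dx = 8/5;  ∫_0^1 -7*x^3 dx = -7/4;
  ∫_0^1 -x^2 dx = -1/3;  ∫_0^1 2*x dx = 1.
Sum: -1/2 + 8/5 − 7/4 − 1/3 + 1 = 1/60.
So LHS = 1/60.
∫_0^1 v(x) φ(x) dx = ∫_0^1 (-3*x^5 + 7*x^4 - 5*x^3 + x^2) dx. Term by term:
  ∫_0^1 -3*x^5 dx = -1/2;  ∫_0^1 7*x^4 dx = 7/5;  ∫_0^1 -5*x^3 dx = -5/4;
  ∫_0^1 x^2 dx = 1/3.
Sum: -1/2 + 7/5 − 5/4 + 1/3 = -1/60.
So RHS = -∫_0^1 v(x) φ(x) dx = 1/60.
LHS = RHS, so the identity holds for this test φ.
Moreover u is smooth here and v(x) = u'(x) = 3*x**2 - 4*x + 1 pointwise, so the identity holds for every test function. Hence v is the weak derivative of u.


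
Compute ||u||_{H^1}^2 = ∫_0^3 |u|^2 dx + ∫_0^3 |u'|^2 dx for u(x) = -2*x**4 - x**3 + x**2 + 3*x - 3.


||u||_{H^1}^2 = 2337723/70

The H^1 norm (squared) on an interval (0, L) is
  ||u||_{H^1}^2 = ∫_0^L u(x)^2 dx + ∫_0^L u'(x)^2 dx.
Compute u'(x) = -8*x**3 - 3*x**2 + 2*x + 3.
Then u(x)^2 = 4*x**8 + 4*x**7 - 3*x**6 - 14*x**5 + 7*x**4 + 12*x**3 + 3*x**2 - 18*x + 9 and u'(x)^2 = 64*x**6 + 48*x**5 - 23*x**4 - 60*x**3 - 14*x**2 + 12*x + 9.
Integrate each monomial from 0 to 3 using ∫_0^3 c·x^n dx = c·3^(n+1)/(n+1):
  ∫_0^3 u(x)^2 dx = ∫_0^3 (4*x^8 + 4*x^7 - 3*x^6 - 14*x^5 + 7*x^4 + 12*x^3 + 3*x^2 - 18*x + 9) dx. Term by term:
    ∫_0^3 4*x^8 dx = 8748;  ∫_0^3 4*x^7 dx = 6561/2;  ∫_0^3 -3*x^6 dx = -6561/7;
    ∫_0^3 -14*x^5 dx = -1701;  ∫_0^3 7*x^4 dx = 1701/5;  ∫_0^3 12*x^3 dx = 243;
    ∫_0^3 3*x^2 dx = 27;  ∫_0^3 -18*x dx = -81;  ∫_0^3 9 dx = 27.
  Sum: 8748 + 6561/2 − 6561/7 − 1701 + 1701/5 + 243 + 27 − 81 + 27 = 696249/70.
  ∫_0^3 u'(x)^2 dx = ∫_0^3 (64*x^6 + 48*x^5 - 23*x^4 - 60*x^3 - 14*x^2 + 12*x + 9) dx. Term by term:
    ∫_0^3 64*x^6 dx = 139968/7;  ∫_0^3 48*x^5 dx = 5832;  ∫_0^3 -23*x^4 dx = -5589/5;
    ∫_0^3 -60*x^3 dx = -1215;  ∫_0^3 -14*x^2 dx = -126;  ∫_0^3 12*x dx = 54;
    ∫_0^3 9 dx = 27.
  Sum: 139968/7 + 5832 − 5589/5 − 1215 − 126 + 54 + 27 = 820737/35.
Adding: ||u||_{H^1}^2 = 696249/70 + 820737/35 = 2337723/70.


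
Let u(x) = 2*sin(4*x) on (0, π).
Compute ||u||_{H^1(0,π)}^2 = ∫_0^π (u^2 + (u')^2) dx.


||u||_{H^1(0,π)}^2 = 34*π

u'(x) = 8*cos(4*x).
Expand u² and (u')² and integrate term by term on (0, π), using: for integers n ≥ 1, ∫_0^π sin²(nx) dx = ∫_0^π cos²(nx) dx = π/2; for n ≠ n', ∫_0^π sin(nx)sin(n'x) dx = ∫_0^π cos(nx)cos(n'x) dx = 0; and by product-to-sum, ∫_0^π sin(nx)cos(n'x) dx = ½∫_0^π [sin((n+n')x) + sin((n−n')x)] dx, which is 0 when n+n' is even and 2n/(n²−n'²) when n+n' is odd (it need not vanish on (0, π)).
  u² squared terms: (2)²·∫sin(4x)² dx = 4·π/2 = 2*π.
  So ∫_0^π u² dx = 2*π.
  (u')² squared terms: (8)²·∫cos(4x)² dx = 64·π/2 = 32*π.
  So ∫_0^π (u')² dx = 32*π.
||u||_{H^1}^2 = (2*π) + (32*π) = 34*π.


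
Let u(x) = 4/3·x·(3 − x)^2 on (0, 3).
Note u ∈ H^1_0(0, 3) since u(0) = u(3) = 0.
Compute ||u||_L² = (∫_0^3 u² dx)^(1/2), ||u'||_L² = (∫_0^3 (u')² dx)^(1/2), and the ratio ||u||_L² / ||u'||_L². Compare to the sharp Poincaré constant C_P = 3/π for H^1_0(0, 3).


||u||_L² / ||u'||_L² = 3*sqrt(14)/14 < C_P = 3/π.

u(x) = 4/3·x·(3 − x)^2, so u'(x) = 4*(x - 3)*(x - 1).
u(x) = 4/3·x·(3 − x)^2 vanishes at x = 0 and x = 3, so u ∈ H^1_0(0, 3). Differentiate via the product rule and integrate the resulting polynomials term by term.
  ∫_0^3 u² dx = ∫_0^3 (16*x^6/9 - 64*x^5/3 + 96*x^4 - 192*x^3 + 144*x^2) dx. Term by term:
    ∫_0^3 16*x^6/9 dx = 3888/7;  ∫_0^3 -64*x^5/3 dx = -2592;  ∫_0^3 96*x^4 dx = 23328/5;
    ∫_0^3 -192*x^3 dx = -3888;  ∫_0^3 144*x^2 dx = 1296.
  Sum: 3888/7 − 2592 + 23328/5 − 3888 + 1296 = 1296/35.
  ∫_0^3 (u')² dx = ∫_0^3 (16*x^4 - 128*x^3 + 352*x^2 - 384*x + 144) dx. Term by term:
    ∫_0^3 16*x^4 dx = 3888/5;  ∫_0^3 -128*x^3 dx = -2592;  ∫_0^3 352*x^2 dx = 3168;
    ∫_0^3 -384*x dx = -1728;  ∫_0^3 144 dx = 432.
  Sum: 3888/5 − 2592 + 3168 − 1728 + 432 = 288/5.
∫_0^3 u² dx = 1296/35, so ||u||_L² = 36*sqrt(35)/35.
∫_0^3 (u')² dx = 288/5, so ||u'||_L² = 12*sqrt(10)/5.
Ratio ||u||_L² / ||u'||_L² = 3*sqrt(14)/14.
Sharp Poincaré constant on H^1_0(0, 3) is C_P = L/π = 3/π, achieved by sin(π/3·x).
A polynomial bump cannot attain the sharp Poincaré constant (only the first sine eigenfunction does), so the ratio is strictly less than C_P, consistent with ||u||_L² ≤ C_P ||u'||_L².


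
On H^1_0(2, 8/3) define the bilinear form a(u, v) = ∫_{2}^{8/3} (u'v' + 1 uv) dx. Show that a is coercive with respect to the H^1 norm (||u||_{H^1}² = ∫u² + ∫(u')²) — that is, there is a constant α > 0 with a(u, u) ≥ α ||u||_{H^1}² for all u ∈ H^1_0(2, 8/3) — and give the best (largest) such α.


α = 1

Coercivity of a(·,·) on H^1_0(2, 8/3) means a(u, u) ≥ α ||u||_{H^1}² for every u ∈ H^1_0.
The interval has length L = 2/3, and Poincaré/coercivity depend only on L. Here a(u, u) = ∫(u')² + (1)·∫u².
Here c = 1 ≥ 1, so a(u,u) = ∫(u')² + c∫u² ≥ ∫(u')² + ∫u² = ||u||_{H^1}², i.e. α = 1 works. No larger α is possible: a(u,u) ≥ α||u||_{H^1}² means (1−α)∫(u')² ≥ (α−c)∫u², and for the modes u_n = sin(nπ(x−x₀)/L) (x₀ the left endpoint) one has ∫u_n²/∫(u_n')² = (L/(nπ))² → 0, so a(u_n,u_n)/||u_n||_{H^1}² → 1. Hence the optimal constant is α = 1.
Therefore α = 1.


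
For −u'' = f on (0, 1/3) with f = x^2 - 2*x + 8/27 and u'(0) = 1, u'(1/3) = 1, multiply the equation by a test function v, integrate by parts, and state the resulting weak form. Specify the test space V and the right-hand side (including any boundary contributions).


V = H^1(0, 1/3) (v unrestricted at boundary; u is determined up to an additive constant); weak form: ∫_0^1/3 u'v' dx = ∫_0^1/3 (x^2 - 2*x + 8/27) v dx + v(1/3) − v(0) for all v ∈ V.

Multiply both sides by a test function v and integrate from 0 to 1/3:
  ∫_0^1/3 −u''(x) v(x) dx = ∫_0^1/3 f(x) v(x) dx.
Integrate the LHS by parts once:
  ∫_0^1/3 −u'' v dx = −[u'(x) v(x)]_0^1/3 + ∫_0^1/3 u'(x) v'(x) dx.
Thus ∫_0^1/3 u'(x) v'(x) dx = ∫_0^1/3 f(x) v(x) dx + [u'(x) v(x)]_0^1/3.
Choose V so that boundary terms are either known or forced to vanish.
u has inhomogeneous Neumann u'(0) = 1, u'(1/3) = 1. [u' v]_0^1/3 = (1)·v(1/3) − (1)·v(0) = v(1/3) − v(0). Take V = H^1(0, 1/3); boundary term becomes part of RHS.
Weak formulation: find u (satisfying any essential BC) such that ∫_0^1/3 u'(x) v'(x) dx = ∫_0^1/3 f v dx + v(1/3) − v(0) for all v ∈ V (Neumann data are natural BCs: they enter the RHS as boundary terms).
Substituting f(x) = x^2 - 2*x + 8/27, the right-hand side is ∫_0^1/3 (x^2 - 2*x + 8/27) v dx + v(1/3) − v(0).
Compatibility check (pure Neumann): taking v ≡ 1 ∈ V gives 0 = ∫_0^1/3 f dx + (1) − (1), i.e. ∫_0^1/3 f dx must equal u'(0) − u'(1/3) = 0. Indeed ∫_0^1/3 (x^2 - 2*x + 8/27) dx = 0, so the data are compatible. The solution is then unique only up to an additive constant (fix it e.g. by requiring ∫_0^1/3 u dx = 0).


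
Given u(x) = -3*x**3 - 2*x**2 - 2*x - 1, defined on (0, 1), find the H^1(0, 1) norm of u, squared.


||u||_{H^1}^2 = 5543/70

The H^1 norm (squared) on an interval (0, L) is
  ||u||_{H^1}^2 = ∫_0^L u(x)^2 dx + ∫_0^L u'(x)^2 dx.
Compute u'(x) = -9*x**2 - 4*x - 2.
Then u(x)^2 = 9*x**6 + 12*x**5 + 16*x**4 + 14*x**3 + 8*x**2 + 4*x + 1 and u'(x)^2 = 81*x**4 + 72*x**3 + 52*x**2 + 16*x + 4.
Integrate each monomial from 0 to 1 using ∫_0^1 c·x^n dx = c·1^(n+1)/(n+1):
  ∫_0^1 u(x)^2 dx = ∫_0^1 (9*x^6 + 12*x^5 + 16*x^4 + 14*x^3 + 8*x^2 + 4*x + 1) dx. Term by term:
    ∫_0^1 9*x^6 dx = 9/7;  ∫_0^1 12*x^5 dx = 2;  ∫_0^1 16*x^4 dx = 16/5;
    ∫_0^1 14*x^3 dx = 7/2;  ∫_0^1 8*x^2 dx = 8/3;  ∫_0^1 4*x dx = 2;
    ∫_0^1 1 dx = 1.
  Sum: 9/7 + 2 + 16/5 + 7/2 + 8/3 + 2 + 1 = 3287/210.
  ∫_0^1 u'(x)^2 dx = ∫_0^1 (81*x^4 + 72*x^3 + 52*x^2 + 16*x + 4) dx. Term by term:
    ∫_0^1 81*x^4 dx = 81/5;  ∫_0^1 72*x^3 dx = 18;  ∫_0^1 52*x^2 dx = 52/3;
    ∫_0^1 16*x dx = 8;  ∫_0^1 4 dx = 4.
  Sum: 81/5 + 18 + 52/3 + 8 + 4 = 953/15.
Adding: ||u||_{H^1}^2 = 3287/210 + 953/15 = 5543/70.


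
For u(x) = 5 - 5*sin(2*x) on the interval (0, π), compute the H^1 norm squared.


||u||_{H^1(0,π)}^2 = 175*π/2

u'(x) = -10*cos(2*x).
Expand u² and (u')² and integrate term by term on (0, π), using: for integers n ≥ 1, ∫_0^π sin²(nx) dx = ∫_0^π cos²(nx) dx = π/2; for n ≠ n', ∫_0^π sin(nx)sin(n'x) dx = ∫_0^π cos(nx)cos(n'x) dx = 0; and by product-to-sum, ∫_0^π sin(nx)cos(n'x) dx = ½∫_0^π [sin((n+n')x) + sin((n−n')x)] dx, which is 0 when n+n' is even and 2n/(n²−n'²) when n+n' is odd (it need not vanish on (0, π)). For the constant mode: ∫_0^π 1 dx = π, ∫_0^π cos(nx) dx = 0, ∫_0^π sin(nx) dx = (1−(−1)^n)/n.
  u² squared terms: (5)²·∫1 dx = 25·π = 25*π;  (-5)²·∫sin(2x)² dx = 25·π/2 = 25*π/2.
  u² cross terms: 2·(5)·(-5)·∫1·sin(2x) dx = -50·(0) = 0.
  So ∫_0^π u² dx = 25*π + 25*π/2 + 0 = 75*π/2.
  (u')² squared terms: (-10)²·∫cos(2x)² dx = 100·π/2 = 50*π.
  So ∫_0^π (u')² dx = 50*π.
||u||_{H^1}^2 = (75*π/2) + (50*π) = 175*π/2.


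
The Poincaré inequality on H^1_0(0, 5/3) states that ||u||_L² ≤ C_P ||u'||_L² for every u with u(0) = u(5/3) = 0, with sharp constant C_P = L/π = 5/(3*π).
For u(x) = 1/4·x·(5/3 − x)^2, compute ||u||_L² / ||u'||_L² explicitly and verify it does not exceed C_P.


||u||_L² / ||u'||_L² = 5*sqrt(14)/42 < C_P = 5/(3*π).

u(x) = 1/4·x·(5/3 − x)^2, so u'(x) = (3*x - 5)*(9*x - 5)/36.
u(x) = 1/4·x·(5/3 − x)^2 vanishes at x = 0 and x = 5/3, so u ∈ H^1_0(0, 5/3). Differentiate via the product rule and integrate the resulting polynomials term by term.
  ∫_0^5/3 u² dx = ∫_0^5/3 (x^6/16 - 5*x^5/12 + 25*x^4/24 - 125*x^3/108 + 625*x^2/1296) dx. Term by term:
    ∫_0^5/3 x^6/16 dx = 78125/244944;  ∫_0^5/3 -5*x^5/12 dx = -78125/52488;  ∫_0^5/3 25*x^4/24 dx = 15625/5832;
    ∫_0^5/3 -125*x^3/108 dx = -78125/34992;  ∫_0^5/3 625*x^2/1296 dx = 78125/104976.
  Sum: 78125/244944 − 78125/52488 + 15625/5832 − 78125/34992 + 78125/104976 = 15625/734832.
  ∫_0^5/3 (u')² dx = ∫_0^5/3 (9*x^4/16 - 5*x^3/2 + 275*x^2/72 - 125*x/54 + 625/1296) dx. Term by term:
    ∫_0^5/3 9*x^4/16 dx = 625/432;  ∫_0^5/3 -5*x^3/2 dx = -3125/648;  ∫_0^5/3 275*x^2/72 dx = 34375/5832;
    ∫_0^5/3 -125*x/54 dx = -3125/972;  ∫_0^5/3 625/1296 dx = 3125/3888.
  Sum: 625/432 − 3125/648 + 34375/5832 − 3125/972 + 3125/3888 = 625/5832.
∫_0^5/3 u² dx = 15625/734832, so ||u||_L² = 125*sqrt(7)/2268.
∫_0^5/3 (u')² dx = 625/5832, so ||u'||_L² = 25*sqrt(2)/108.
Ratio ||u||_L² / ||u'||_L² = 5*sqrt(14)/42.
Sharp Poincaré constant on H^1_0(0, 5/3) is C_P = L/π = 5/(3*π), achieved by sin(3*π/5·x).
A polynomial bump cannot attain the sharp Poincaré constant (only the first sine eigenfunction does), so the ratio is strictly less than C_P, consistent with ||u||_L² ≤ C_P ||u'||_L².


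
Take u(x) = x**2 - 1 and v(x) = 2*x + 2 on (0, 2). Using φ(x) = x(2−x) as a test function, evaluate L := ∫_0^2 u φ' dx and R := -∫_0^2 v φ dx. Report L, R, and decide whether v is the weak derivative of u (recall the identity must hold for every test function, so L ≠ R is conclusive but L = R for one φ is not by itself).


LHS = -8/3, RHS = -16/3. No, v is not the weak derivative of u.

u(x) = x**2 - 1, classical derivative u'(x) = 2*x.
φ(x) = x(2−x), so φ'(x) = 2 - 2*x.
Note φ(0) = φ(2) = 0, so the boundary term u·φ vanishes.
LHS = ∫_0^2 u(x) φ'(x) dx = ∫_0^2 (-2*x^3 + 2*x^2 + 2*x - 2) dx. Term by term:
  ∫_0^2 -2*x^3 dx = -8;  ∫_0^2 2*x^2 dx = 16/3;  ∫_0^2 2*x dx = 4;
  ∫_0^2 -2 dx = -4.
Sum: -8 + 16/3 + 4 − 4 = -8/3.
So LHS = -8/3.
∫_0^2 v(x) φ(x) dx = ∫_0^2 (-2*x^3 + 2*x^2 + 4*x) dx. Term by term:
  ∫_0^2 -2*x^3 dx = -8;  ∫_0^2 2*x^2 dx = 16/3;  ∫_0^2 4*x dx = 8.
Sum: -8 + 16/3 + 8 = 16/3.
So RHS = -∫_0^2 v(x) φ(x) dx = -16/3.
LHS − RHS = 8/3 ≠ 0, so the identity fails.
(For a valid weak derivative the identity must hold for EVERY test function, in particular this one. The failure shows v is NOT the weak derivative of u.)
Correct weak derivative would be u'(x) = 2*x.


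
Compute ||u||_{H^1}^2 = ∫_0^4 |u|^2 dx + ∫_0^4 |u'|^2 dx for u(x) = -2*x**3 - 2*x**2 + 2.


||u||_{H^1}^2 = 180336/7

The H^1 norm (squared) on an interval (0, L) is
  ||u||_{H^1}^2 = ∫_0^L u(x)^2 dx + ∫_0^L u'(x)^2 dx.
Compute u'(x) = -6*x**2 - 4*x.
Then u(x)^2 = 4*x**6 + 8*x**5 + 4*x**4 - 8*x**3 - 8*x**2 + 4 and u'(x)^2 = 36*x**4 + 48*x**3 + 16*x**2.
Integrate each monomial from 0 to 4 using ∫_0^4 c·x^n dx = c·4^(n+1)/(n+1):
  ∫_0^4 u(x)^2 dx = ∫_0^4 (4*x^6 + 8*x^5 + 4*x^4 - 8*x^3 - 8*x^2 + 4) dx. Term by term:
    ∫_0^4 4*x^6 dx = 65536/7;  ∫_0^4 8*x^5 dx = 16384/3;  ∫_0^4 4*x^4 dx = 4096/5;
    ∫_0^4 -8*x^3 dx = -512;  ∫_0^4 -8*x^2 dx = -512/3;  ∫_0^4 4 dx = 16.
  Sum: 65536/7 + 16384/3 + 4096/5 − 512 − 512/3 + 16 = 1572496/105.
  ∫_0^4 u'(x)^2 dx = ∫_0^4 (36*x^4 + 48*x^3 + 16*x^2) dx. Term by term:
    ∫_0^4 36*x^4 dx = 36864/5;  ∫_0^4 48*x^3 dx = 3072;  ∫_0^4 16*x^2 dx = 1024/3.
  Sum: 36864/5 + 3072 + 1024/3 = 161792/15.
Adding: ||u||_{H^1}^2 = 1572496/105 + 161792/15 = 180336/7.


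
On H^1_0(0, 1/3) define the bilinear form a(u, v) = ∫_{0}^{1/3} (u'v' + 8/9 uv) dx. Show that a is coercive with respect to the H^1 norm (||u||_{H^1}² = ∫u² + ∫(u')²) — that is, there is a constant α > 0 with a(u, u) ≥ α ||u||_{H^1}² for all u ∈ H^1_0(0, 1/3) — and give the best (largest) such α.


α = (8 + 81*π^2)/(9*(1 + 9*π^2))

Coercivity of a(·,·) on H^1_0(0, 1/3) means a(u, u) ≥ α ||u||_{H^1}² for every u ∈ H^1_0.
The interval has length L = 1/3, and Poincaré/coercivity depend only on L. Here a(u, u) = ∫(u')² + (8/9)·∫u².
Here 0 < c = 8/9 < 1. The condition a(u,u) ≥ α||u||_{H^1}² reads (1−α)∫(u')² ≥ (α−c)∫u². Any admissible α is ≤ 1 (rapidly oscillating u have ∫u²/∫(u')² → 0), and α = 1 would force 0 ≥ (1−c)∫u², impossible since c < 1; so 1−α > 0. By the sharp Poincaré inequality on H^1_0 of an interval of length L, ∫(u')² ≥ (π/L)²∫u² with equality for the first sine mode sin(π(x−x₀)/L) (x₀ the left endpoint), so the inequality holds for all u iff (1−α)(π/L)² ≥ α − c, i.e. α ≤ ((π/L)² + c)/((π/L)² + 1) = (1 + c(L/π)²)/(1 + (L/π)²). With (π/L)² = 9*π^2 and c = 8/9, the largest admissible constant is α = ((π/L)² + c)/((π/L)² + 1).
Simplifying, α = (8 + 81*π^2)/(9*(1 + 9*π^2)).


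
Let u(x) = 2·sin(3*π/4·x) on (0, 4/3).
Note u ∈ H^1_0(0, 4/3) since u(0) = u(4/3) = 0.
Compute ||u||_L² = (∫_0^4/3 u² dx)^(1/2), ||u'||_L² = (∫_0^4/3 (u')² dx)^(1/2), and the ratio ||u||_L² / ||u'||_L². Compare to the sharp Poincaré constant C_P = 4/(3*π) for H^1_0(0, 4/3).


||u||_L² / ||u'||_L² = 4/(3*π) = C_P.

u(x) = 2·sin(3*π/4·x), so u'(x) = 3*π*cos(3*π*x/4)/2.
Writing u(x) = A·sin(kπx/L) with A = 2 and k = 1, use ∫_0^L sin²(kπx/L) dx = L/2 and ∫_0^L cos²(kπx/L) dx = L/2.
u² = 4·sin²(3*π/4·x) and (u')² = 9*π^2/4·cos²(3*π/4·x), and each of sin², cos² integrates to L/2 = 2/3 over (0, 4/3).
∫_0^4/3 u² dx = 8/3, so ||u||_L² = 2*sqrt(6)/3.
∫_0^4/3 (u')² dx = 3*π^2/2, so ||u'||_L² = sqrt(6)*π/2.
Ratio ||u||_L² / ||u'||_L² = 4/(3*π).
Sharp Poincaré constant on H^1_0(0, 4/3) is C_P = L/π = 4/(3*π), achieved by sin(3*π/4·x).
This is the k = 1 eigenfunction (up to amplitude), so the ratio equals the sharp Poincaré constant exactly.


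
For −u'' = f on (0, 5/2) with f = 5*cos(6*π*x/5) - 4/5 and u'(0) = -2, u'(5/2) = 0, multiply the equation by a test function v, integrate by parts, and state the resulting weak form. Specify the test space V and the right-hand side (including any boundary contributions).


V = H^1(0, 5/2) (v unrestricted at boundary; u is determined up to an additive constant); weak form: ∫_0^5/2 u'v' dx = ∫_0^5/2 (5*cos(6*π*x/5) - 4/5) v dx + 2·v(0) for all v ∈ V.

Multiply both sides by a test function v and integrate from 0 to 5/2:
  ∫_0^5/2 −u''(x) v(x) dx = ∫_0^5/2 f(x) v(x) dx.
Integrate the LHS by parts once:
  ∫_0^5/2 −u'' v dx = −[u'(x) v(x)]_0^5/2 + ∫_0^5/2 u'(x) v'(x) dx.
Thus ∫_0^5/2 u'(x) v'(x) dx = ∫_0^5/2 f(x) v(x) dx + [u'(x) v(x)]_0^5/2.
Choose V so that boundary terms are either known or forced to vanish.
u has inhomogeneous Neumann u'(0) = -2, u'(5/2) = 0. [u' v]_0^5/2 = (0)·v(5/2) − (-2)·v(0) = 2·v(0). Take V = H^1(0, 5/2); boundary term becomes part of RHS.
Weak formulation: find u (satisfying any essential BC) such that ∫_0^5/2 u'(x) v'(x) dx = ∫_0^5/2 f v dx + 2·v(0) for all v ∈ V (Neumann data are natural BCs: they enter the RHS as boundary terms).
Substituting f(x) = 5*cos(6*π*x/5) - 4/5, the right-hand side is ∫_0^5/2 (5*cos(6*π*x/5) - 4/5) v dx + 2·v(0).
Compatibility check (pure Neumann): taking v ≡ 1 ∈ V gives 0 = ∫_0^5/2 f dx + (0) − (-2), i.e. ∫_0^5/2 f dx must equal u'(0) − u'(5/2) = -2. Indeed ∫_0^5/2 (5*cos(6*π*x/5) - 4/5) dx = -2, so the data are compatible. The solution is then unique only up to an additive constant (fix it e.g. by requiring ∫_0^5/2 u dx = 0).


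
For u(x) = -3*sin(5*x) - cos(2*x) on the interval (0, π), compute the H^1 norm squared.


||u||_{H^1(0,π)}^2 = 100/7 + 239*π/2

u'(x) = 2*sin(2*x) - 15*cos(5*x).
Expand u² and (u')² and integrate term by term on (0, π), using: for integers n ≥ 1, ∫_0^π sin²(nx) dx = ∫_0^π cos²(nx) dx = π/2; for n ≠ n', ∫_0^π sin(nx)sin(n'x) dx = ∫_0^π cos(nx)cos(n'x) dx = 0; and by product-to-sum, ∫_0^π sin(nx)cos(n'x) dx = ½∫_0^π [sin((n+n')x) + sin((n−n')x)] dx, which is 0 when n+n' is even and 2n/(n²−n'²) when n+n' is odd (it need not vanish on (0, π)).
  u² squared terms: (-1)²·∫cos(2x)² dx = 1·π/2 = π/2;  (-3)²·∫sin(5x)² dx = 9·π/2 = 9*π/2.
  u² cross terms: 2·(-1)·(-3)·∫cos(2x)·sin(5x) dx = 6·(10/21) = 20/7.
  So ∫_0^π u² dx = π/2 + 9*π/2 + 20/7 = 20/7 + 5*π.
  (u')² squared terms: (-15)²·∫cos(5x)² dx = 225·π/2 = 225*π/2;  (2)²·∫sin(2x)² dx = 4·π/2 = 2*π.
  (u')² cross terms: 2·(-15)·(2)·∫cos(5x)·sin(2x) dx = -60·(-4/21) = 80/7.
  So ∫_0^π (u')² dx = 225*π/2 + 2*π + 80/7 = 80/7 + 229*π/2.
||u||_{H^1}^2 = (20/7 + 5*π) + (80/7 + 229*π/2) = 100/7 + 239*π/2.


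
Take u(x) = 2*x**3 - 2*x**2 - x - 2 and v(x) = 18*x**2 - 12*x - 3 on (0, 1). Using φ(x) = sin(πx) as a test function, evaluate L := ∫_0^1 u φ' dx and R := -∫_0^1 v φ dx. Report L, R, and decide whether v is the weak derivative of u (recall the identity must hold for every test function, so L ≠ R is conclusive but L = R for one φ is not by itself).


LHS = 24/π^3, RHS = 72/π^3. No, v is not the weak derivative of u.

u(x) = 2*x**3 - 2*x**2 - x - 2, classical derivative u'(x) = 6*x**2 - 4*x - 1.
φ(x) = sin(πx), so φ'(x) = π*cos(π*x).
Note φ(0) = φ(1) = 0, so the boundary term u·φ vanishes.
LHS = ∫_0^1 u(x) φ'(x) dx = ∫_0^1 (2*π*x^3*cos(π*x) - 2*π*x^2*cos(π*x) - π*x*cos(π*x) - 2*π*cos(π*x)) dx. Term by term:
  ∫_0^1 -2*π*cos(π*x) dx = 0;  ∫_0^1 -π*x*cos(π*x) dx = 2/π;  ∫_0^1 -2*π*x^2*cos(π*x) dx = 4/π;
  ∫_0^1 2*π*x^3*cos(π*x) dx = -6/π + 24/π^3.
Sum: 0 + 2/π + 4/π + -6/π + 24/π^3 = 24/π^3.
So LHS = 24/π^3.
∫_0^1 v(x) φ(x) dx = ∫_0^1 (18*x^2*sin(π*x) - 12*x*sin(π*x) - 3*sin(π*x)) dx. Term by term:
  ∫_0^1 -3*sin(π*x) dx = -6/π;  ∫_0^1 -12*x*sin(π*x) dx = -12/π;  ∫_0^1 18*x^2*sin(π*x) dx = -72/π^3 + 18/π.
Sum: -6/π − 12/π + -72/π^3 + 18/π = -72/π^3.
So RHS = -∫_0^1 v(x) φ(x) dx = 72/π^3.
LHS − RHS = -48/π^3 ≠ 0, so the identity fails.
(For a valid weak derivative the identity must hold for EVERY test function, in particular this one. The failure shows v is NOT the weak derivative of u.)
Correct weak derivative would be u'(x) = 6*x**2 - 4*x - 1.


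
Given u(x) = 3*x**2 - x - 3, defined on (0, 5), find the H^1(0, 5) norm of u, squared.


||u||_{H^1}^2 = 32725/6

The H^1 norm (squared) on an interval (0, L) is
  ||u||_{H^1}^2 = ∫_0^L u(x)^2 dx + ∫_0^L u'(x)^2 dx.
Compute u'(x) = 6*x - 1.
Then u(x)^2 = 9*x**4 - 6*x**3 - 17*x**2 + 6*x + 9 and u'(x)^2 = 36*x**2 - 12*x + 1.
Integrate each monomial from 0 to 5 using ∫_0^5 c·x^n dx = c·5^(n+1)/(n+1):
  ∫_0^5 u(x)^2 dx = ∫_0^5 (9*x^4 - 6*x^3 - 17*x^2 + 6*x + 9) dx. Term by term:
    ∫_0^5 9*x^4 dx = 5625;  ∫_0^5 -6*x^3 dx = -1875/2;  ∫_0^5 -17*x^2 dx = -2125/3;
    ∫_0^5 6*x dx = 75;  ∫_0^5 9 dx = 45.
  Sum: 5625 − 1875/2 − 2125/3 + 75 + 45 = 24595/6.
  ∫_0^5 u'(x)^2 dx = ∫_0^5 (36*x^2 - 12*x + 1) dx. Term by term:
    ∫_0^5 36*x^2 dx = 1500;  ∫_0^5 -12*x dx = -150;  ∫_0^5 1 dx = 5.
  Sum: 1500 − 150 + 5 = 1355.
Adding: ||u||_{H^1}^2 = 24595/6 + 1355 = 32725/6.


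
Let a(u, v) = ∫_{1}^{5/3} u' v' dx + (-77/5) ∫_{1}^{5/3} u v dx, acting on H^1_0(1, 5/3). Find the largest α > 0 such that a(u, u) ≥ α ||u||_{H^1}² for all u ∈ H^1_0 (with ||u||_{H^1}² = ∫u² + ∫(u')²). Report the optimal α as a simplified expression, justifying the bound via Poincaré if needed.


α = (-308 + 45*π^2)/(5*(4 + 9*π^2))

Coercivity of a(·,·) on H^1_0(1, 5/3) means a(u, u) ≥ α ||u||_{H^1}² for every u ∈ H^1_0.
The interval has length L = 2/3, and Poincaré/coercivity depend only on L. Here a(u, u) = ∫(u')² + (-77/5)·∫u².
Here c = -77/5 < 0 with |c| < (π/L)² = 9*π^2/4, so coercivity still holds. The condition a(u,u) ≥ α||u||_{H^1}² reads (1−α)∫(u')² ≥ (α−c)∫u². Any admissible α is ≤ 1 (rapidly oscillating u have ∫u²/∫(u')² → 0), and α = 1 would force 0 ≥ (1−c)∫u², impossible since c < 1; so 1−α > 0. By the sharp Poincaré inequality on H^1_0 of an interval of length L, ∫(u')² ≥ (π/L)²∫u² with equality for the first sine mode sin(π(x−x₀)/L) (x₀ the left endpoint), so the inequality holds for all u iff (1−α)(π/L)² ≥ α − c, i.e. α ≤ ((π/L)² + c)/((π/L)² + 1) = (1 + c(L/π)²)/(1 + (L/π)²). (Direct route, valid since c ≤ 0: Poincaré gives c∫u² ≥ c(L/π)²∫(u')², so a(u,u) ≥ (1 + c(L/π)²)∫(u')², while ||u||_{H^1}² ≤ (1 + (L/π)²)∫(u')²; dividing yields the same α.) With (π/L)² = 9*π^2/4 and c = -77/5, the largest admissible constant is α = ((π/L)² + c)/((π/L)² + 1).
Simplifying, α = (-308 + 45*π^2)/(5*(4 + 9*π^2)).


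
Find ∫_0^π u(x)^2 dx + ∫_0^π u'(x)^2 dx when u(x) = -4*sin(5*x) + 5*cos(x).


||u||_{H^1(0,π)}^2 = 233*π

u'(x) = -5*sin(x) - 20*cos(5*x).
Expand u² and (u')² and integrate term by term on (0, π), using: for integers n ≥ 1, ∫_0^π sin²(nx) dx = ∫_0^π cos²(nx) dx = π/2; for n ≠ n', ∫_0^π sin(nx)sin(n'x) dx = ∫_0^π cos(nx)cos(n'x) dx = 0; and by product-to-sum, ∫_0^π sin(nx)cos(n'x) dx = ½∫_0^π [sin((n+n')x) + sin((n−n')x)] dx, which is 0 when n+n' is even and 2n/(n²−n'²) when n+n' is odd (it need not vanish on (0, π)).
  u² squared terms: (-4)²·∫sin(5x)² dx = 16·π/2 = 8*π;  (5)²·∫cos(x)² dx = 25·π/2 = 25*π/2.
  u² cross terms: 2·(-4)·(5)·∫sin(5x)·cos(x) dx = -40·(0) = 0.
  So ∫_0^π u² dx = 8*π + 25*π/2 + 0 = 41*π/2.
  (u')² squared terms: (-20)²·∫cos(5x)² dx = 400·π/2 = 200*π;  (-5)²·∫sin(x)² dx = 25·π/2 = 25*π/2.
  (u')² cross terms: 2·(-20)·(-5)·∫cos(5x)·sin(x) dx = 200·(0) = 0.
  So ∫_0^π (u')² dx = 200*π + 25*π/2 + 0 = 425*π/2.
||u||_{H^1}^2 = (41*π/2) + (425*π/2) = 233*π.


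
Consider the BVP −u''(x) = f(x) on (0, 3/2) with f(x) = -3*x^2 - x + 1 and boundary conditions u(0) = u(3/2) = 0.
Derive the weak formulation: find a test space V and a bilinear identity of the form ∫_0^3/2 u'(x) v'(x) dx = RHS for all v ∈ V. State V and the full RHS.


V = H^1_0(0, 3/2) (so v(0) = v(3/2) = 0); weak form: ∫_0^3/2 u'v' dx = ∫_0^3/2 (-3*x^2 - x + 1) v dx for all v ∈ V.

Multiply both sides by a test function v and integrate from 0 to 3/2:
  ∫_0^3/2 −u''(x) v(x) dx = ∫_0^3/2 f(x) v(x) dx.
Integrate the LHS by parts once:
  ∫_0^3/2 −u'' v dx = −[u'(x) v(x)]_0^3/2 + ∫_0^3/2 u'(x) v'(x) dx.
Thus ∫_0^3/2 u'(x) v'(x) dx = ∫_0^3/2 f(x) v(x) dx + [u'(x) v(x)]_0^3/2.
Choose V so that boundary terms are either known or forced to vanish.
u is Dirichlet: u(0) = u(3/2) = 0. Let V = H^1_0(0, 3/2); then v(0) = v(3/2) = 0, and [u' v]_0^3/2 = 0.
Weak formulation: find u (satisfying any essential BC) such that ∫_0^3/2 u'(x) v'(x) dx = ∫_0^3/2 f v dx for all v ∈ V.
Substituting f(x) = -3*x^2 - x + 1, the right-hand side is ∫_0^3/2 (-3*x^2 - x + 1) v dx.


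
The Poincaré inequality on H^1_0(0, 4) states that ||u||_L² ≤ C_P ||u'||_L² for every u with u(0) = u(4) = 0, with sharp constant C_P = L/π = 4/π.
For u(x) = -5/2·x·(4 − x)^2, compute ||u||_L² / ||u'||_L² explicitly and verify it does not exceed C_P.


||u||_L² / ||u'||_L² = 2*sqrt(14)/7 < C_P = 4/π.

u(x) = -5/2·x·(4 − x)^2, so u'(x) = 5*(4 - 3*x)*(x/2 - 2).
u(x) = -5/2·x·(4 − x)^2 vanishes at x = 0 and x = 4, so u ∈ H^1_0(0, 4). Differentiate via the product rule and integrate the resulting polynomials term by term.
  ∫_0^4 u² dx = ∫_0^4 (25*x^6/4 - 100*x^5 + 600*x^4 - 1600*x^3 + 1600*x^2) dx. Term by term:
    ∫_0^4 25*x^6/4 dx = 102400/7;  ∫_0^4 -100*x^5 dx = -204800/3;  ∫_0^4 600*x^4 dx = 122880;
    ∫_0^4 -1600*x^3 dx = -102400;  ∫_0^4 1600*x^2 dx = 102400/3.
  Sum: 102400/7 − 204800/3 + 122880 − 102400 + 102400/3 = 20480/21.
  ∫_0^4 (u')² dx = ∫_0^4 (225*x^4/4 - 600*x^3 + 2200*x^2 - 3200*x + 1600) dx. Term by term:
    ∫_0^4 225*x^4/4 dx = 11520;  ∫_0^4 -600*x^3 dx = -38400;  ∫_0^4 2200*x^2 dx = 140800/3;
    ∫_0^4 -3200*x dx = -25600;  ∫_0^4 1600 dx = 6400.
  Sum: 11520 − 38400 + 140800/3 − 25600 + 6400 = 2560/3.
∫_0^4 u² dx = 20480/21, so ||u||_L² = 64*sqrt(105)/21.
∫_0^4 (u')² dx = 2560/3, so ||u'||_L² = 16*sqrt(30)/3.
Ratio ||u||_L² / ||u'||_L² = 2*sqrt(14)/7.
Sharp Poincaré constant on H^1_0(0, 4) is C_P = L/π = 4/π, achieved by sin(π/4·x).
A polynomial bump cannot attain the sharp Poincaré constant (only the first sine eigenfunction does), so the ratio is strictly less than C_P, consistent with ||u||_L² ≤ C_P ||u'||_L².
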